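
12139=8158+3981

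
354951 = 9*39439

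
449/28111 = 449/28111 = 0.02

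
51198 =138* 371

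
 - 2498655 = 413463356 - 415962011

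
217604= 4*54401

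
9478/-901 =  - 9478/901 = - 10.52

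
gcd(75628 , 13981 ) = 1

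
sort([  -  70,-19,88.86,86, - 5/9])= [ - 70,-19, - 5/9,86,88.86 ] 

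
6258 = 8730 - 2472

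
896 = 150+746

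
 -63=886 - 949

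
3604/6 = 600  +  2/3 =600.67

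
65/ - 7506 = -1 + 7441/7506 = -  0.01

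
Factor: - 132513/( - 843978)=2^( - 1)*44171^1*140663^( - 1)= 44171/281326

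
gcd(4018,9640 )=2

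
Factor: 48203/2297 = 19^1*43^1*59^1 * 2297^( - 1) 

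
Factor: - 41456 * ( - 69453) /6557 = 2^4*3^2*79^(-1)*83^(-1 )* 2591^1*7717^1=2879243568/6557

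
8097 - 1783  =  6314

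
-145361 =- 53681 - 91680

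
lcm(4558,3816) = 164088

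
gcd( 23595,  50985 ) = 165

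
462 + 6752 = 7214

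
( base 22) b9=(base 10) 251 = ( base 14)13d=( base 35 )76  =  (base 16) fb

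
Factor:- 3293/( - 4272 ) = 2^( - 4 )*3^( - 1)*37^1 = 37/48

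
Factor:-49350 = -2^1*3^1*5^2*7^1*47^1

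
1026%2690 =1026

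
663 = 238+425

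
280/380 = 14/19 = 0.74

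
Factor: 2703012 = 2^2 * 3^1*13^1*17327^1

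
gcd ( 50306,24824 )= 2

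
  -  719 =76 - 795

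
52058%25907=244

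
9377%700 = 277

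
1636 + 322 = 1958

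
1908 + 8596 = 10504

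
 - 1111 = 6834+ - 7945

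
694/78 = 8 + 35/39 = 8.90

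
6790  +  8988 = 15778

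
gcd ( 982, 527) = 1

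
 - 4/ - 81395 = 4/81395 = 0.00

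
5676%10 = 6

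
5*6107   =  30535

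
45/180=1/4 = 0.25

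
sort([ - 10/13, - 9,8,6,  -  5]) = [ - 9, - 5, - 10/13,6,8] 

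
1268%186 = 152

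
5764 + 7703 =13467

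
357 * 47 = 16779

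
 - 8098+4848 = -3250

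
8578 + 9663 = 18241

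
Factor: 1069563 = 3^1*11^1*32411^1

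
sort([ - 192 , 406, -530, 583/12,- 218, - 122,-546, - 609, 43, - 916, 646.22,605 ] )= [ - 916, - 609, - 546, - 530,  -  218, - 192, - 122, 43,583/12, 406, 605 , 646.22]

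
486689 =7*69527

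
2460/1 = 2460 = 2460.00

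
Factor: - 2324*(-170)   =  395080 = 2^3*5^1*7^1*17^1*83^1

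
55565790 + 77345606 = 132911396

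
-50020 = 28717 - 78737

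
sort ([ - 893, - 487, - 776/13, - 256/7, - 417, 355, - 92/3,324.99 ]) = [  -  893,-487, - 417, - 776/13, - 256/7, - 92/3,324.99, 355]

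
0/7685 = 0 = 0.00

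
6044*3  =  18132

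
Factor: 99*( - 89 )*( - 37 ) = 3^2 * 11^1*37^1*89^1= 326007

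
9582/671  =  9582/671 = 14.28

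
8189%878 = 287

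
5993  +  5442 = 11435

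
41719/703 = 41719/703  =  59.34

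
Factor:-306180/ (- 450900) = 3^4*5^ ( - 1)*7^1*167^( - 1)= 567/835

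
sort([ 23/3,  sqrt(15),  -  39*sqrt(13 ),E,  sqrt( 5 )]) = [ - 39 * sqrt(13 ),sqrt(5),E,sqrt(15 ), 23/3 ]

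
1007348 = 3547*284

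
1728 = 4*432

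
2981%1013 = 955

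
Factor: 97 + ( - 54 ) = 43 = 43^1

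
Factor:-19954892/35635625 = - 2^2*5^( - 4)*37^(-1)*67^( - 1)*216901^1 = - 867604/1549375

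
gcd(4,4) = 4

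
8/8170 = 4/4085  =  0.00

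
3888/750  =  648/125 =5.18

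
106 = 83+23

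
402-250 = 152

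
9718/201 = 48 + 70/201 = 48.35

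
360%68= 20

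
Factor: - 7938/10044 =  - 49/62 = -2^( - 1 )*7^2*31^( - 1 )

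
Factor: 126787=19^1*6673^1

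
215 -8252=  - 8037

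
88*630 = 55440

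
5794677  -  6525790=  - 731113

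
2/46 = 1/23 = 0.04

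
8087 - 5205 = 2882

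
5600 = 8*700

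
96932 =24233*4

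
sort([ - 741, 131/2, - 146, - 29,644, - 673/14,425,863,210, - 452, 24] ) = [ - 741, - 452, - 146 ,-673/14, - 29,24, 131/2, 210,425,  644,863 ]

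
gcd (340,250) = 10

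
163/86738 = 163/86738 = 0.00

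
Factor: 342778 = 2^1*367^1 * 467^1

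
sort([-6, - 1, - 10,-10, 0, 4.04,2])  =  [-10, - 10, - 6, - 1, 0, 2, 4.04]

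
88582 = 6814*13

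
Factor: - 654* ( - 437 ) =2^1*3^1*19^1*23^1 * 109^1 = 285798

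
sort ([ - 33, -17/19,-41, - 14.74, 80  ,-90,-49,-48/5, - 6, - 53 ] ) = [-90, - 53, - 49,  -  41, - 33,-14.74,- 48/5, - 6,-17/19, 80] 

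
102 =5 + 97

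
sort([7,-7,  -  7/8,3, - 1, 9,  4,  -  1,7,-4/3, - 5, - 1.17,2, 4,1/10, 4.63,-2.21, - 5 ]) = [ - 7 , - 5,-5,  -  2.21 ,  -  4/3,  -  1.17, - 1,  -  1, -7/8,  1/10, 2,3, 4,  4, 4.63, 7,  7, 9 ]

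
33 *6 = 198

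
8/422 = 4/211 = 0.02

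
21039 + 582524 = 603563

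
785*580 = 455300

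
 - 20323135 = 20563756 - 40886891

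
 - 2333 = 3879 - 6212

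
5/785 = 1/157 = 0.01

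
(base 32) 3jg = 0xe70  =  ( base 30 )436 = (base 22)7e0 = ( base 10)3696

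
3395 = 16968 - 13573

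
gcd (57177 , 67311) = 9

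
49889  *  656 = 32727184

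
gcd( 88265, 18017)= 1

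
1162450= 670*1735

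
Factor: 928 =2^5*29^1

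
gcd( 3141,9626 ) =1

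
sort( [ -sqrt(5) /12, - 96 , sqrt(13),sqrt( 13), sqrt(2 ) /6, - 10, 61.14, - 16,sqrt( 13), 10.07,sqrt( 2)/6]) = [ - 96, - 16, - 10,  -  sqrt(5)/12,sqrt(2)/6, sqrt ( 2 )/6, sqrt (13), sqrt(13), sqrt (13),10.07, 61.14] 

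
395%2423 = 395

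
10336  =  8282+2054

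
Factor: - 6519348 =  - 2^2*3^2*11^1 * 101^1*163^1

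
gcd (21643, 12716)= 1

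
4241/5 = 848 + 1/5 = 848.20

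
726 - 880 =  - 154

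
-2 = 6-8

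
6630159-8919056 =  - 2288897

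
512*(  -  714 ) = -365568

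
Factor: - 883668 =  - 2^2*3^1*211^1  *  349^1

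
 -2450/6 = -409 + 2/3 = - 408.33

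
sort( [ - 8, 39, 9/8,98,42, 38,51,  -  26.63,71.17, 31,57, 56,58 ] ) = [ - 26.63, - 8,9/8,  31, 38,39,42,51,56,  57, 58,71.17,98]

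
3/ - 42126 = - 1 + 14041/14042 = -0.00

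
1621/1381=1621/1381 = 1.17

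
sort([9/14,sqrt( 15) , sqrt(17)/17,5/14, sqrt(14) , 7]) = [sqrt ( 17)/17, 5/14 , 9/14,sqrt( 14), sqrt(15),7 ] 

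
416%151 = 114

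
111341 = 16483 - -94858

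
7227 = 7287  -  60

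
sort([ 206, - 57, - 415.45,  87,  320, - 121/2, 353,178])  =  [ - 415.45,-121/2,  -  57,87, 178,206,320,353] 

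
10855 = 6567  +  4288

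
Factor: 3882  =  2^1*3^1*647^1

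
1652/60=413/15 = 27.53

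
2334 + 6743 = 9077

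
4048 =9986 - 5938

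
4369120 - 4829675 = -460555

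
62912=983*64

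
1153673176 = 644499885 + 509173291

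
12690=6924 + 5766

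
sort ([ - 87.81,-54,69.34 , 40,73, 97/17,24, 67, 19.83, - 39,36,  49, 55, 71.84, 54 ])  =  [ - 87.81, - 54, - 39, 97/17,19.83,24, 36,40, 49,54,55,  67,69.34,71.84,73 ] 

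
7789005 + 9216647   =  17005652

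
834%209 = 207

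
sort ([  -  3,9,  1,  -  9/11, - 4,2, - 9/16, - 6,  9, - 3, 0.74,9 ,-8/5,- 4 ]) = [ - 6, - 4, - 4, - 3, -3 , - 8/5, - 9/11, - 9/16,0.74, 1,2 , 9, 9,9 ] 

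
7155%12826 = 7155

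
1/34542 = 1/34542 = 0.00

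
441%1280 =441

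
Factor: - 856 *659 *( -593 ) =2^3*107^1 * 593^1*659^1 = 334513672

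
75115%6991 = 5205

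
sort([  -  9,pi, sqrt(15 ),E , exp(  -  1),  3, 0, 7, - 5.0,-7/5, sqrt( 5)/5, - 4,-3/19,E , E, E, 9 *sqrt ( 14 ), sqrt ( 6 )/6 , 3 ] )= [ - 9, - 5.0,- 4, - 7/5,- 3/19 , 0,exp( - 1 ),sqrt( 6 )/6, sqrt(5)/5 , E,E, E, E,  3,  3, pi, sqrt(15 ) , 7 , 9*sqrt(14) ] 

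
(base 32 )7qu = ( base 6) 101102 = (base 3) 102000102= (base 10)8030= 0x1f5e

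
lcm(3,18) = 18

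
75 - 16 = 59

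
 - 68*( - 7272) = 494496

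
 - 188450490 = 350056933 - 538507423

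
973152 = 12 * 81096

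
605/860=121/172 = 0.70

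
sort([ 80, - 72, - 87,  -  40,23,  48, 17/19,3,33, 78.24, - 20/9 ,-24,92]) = [-87, - 72, - 40,-24 , - 20/9,17/19,3, 23,  33, 48, 78.24,80,92 ]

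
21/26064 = 7/8688 = 0.00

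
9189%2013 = 1137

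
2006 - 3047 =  - 1041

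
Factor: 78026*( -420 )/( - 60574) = 16385460/30287 = 2^2* 3^1* 5^1*7^1*13^1*31^(- 1)*977^( - 1)*3001^1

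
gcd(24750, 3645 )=45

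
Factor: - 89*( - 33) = 2937 = 3^1*11^1 *89^1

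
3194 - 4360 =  - 1166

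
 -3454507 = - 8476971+5022464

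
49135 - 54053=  - 4918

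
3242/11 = 3242/11 = 294.73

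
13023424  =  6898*1888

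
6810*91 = 619710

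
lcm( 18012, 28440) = 540360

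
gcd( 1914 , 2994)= 6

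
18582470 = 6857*2710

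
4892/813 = 4892/813   =  6.02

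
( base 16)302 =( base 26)13g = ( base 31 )oq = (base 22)1d0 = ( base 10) 770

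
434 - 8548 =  - 8114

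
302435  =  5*60487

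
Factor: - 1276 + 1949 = 673 = 673^1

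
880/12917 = 880/12917 = 0.07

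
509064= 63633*8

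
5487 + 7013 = 12500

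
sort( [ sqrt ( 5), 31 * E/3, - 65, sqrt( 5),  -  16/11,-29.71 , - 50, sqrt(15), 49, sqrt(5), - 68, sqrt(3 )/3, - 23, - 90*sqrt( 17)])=[-90*sqrt( 17) ,-68, - 65,-50, - 29.71, - 23,-16/11, sqrt(3)/3, sqrt(5),  sqrt(5), sqrt(5), sqrt(15), 31*E/3, 49 ]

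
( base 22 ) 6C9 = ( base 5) 100202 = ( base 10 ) 3177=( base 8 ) 6151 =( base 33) 2U9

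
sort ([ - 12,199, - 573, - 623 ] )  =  [ - 623,- 573,-12, 199]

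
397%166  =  65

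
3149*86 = 270814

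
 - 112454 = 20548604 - 20661058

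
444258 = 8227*54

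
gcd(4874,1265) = 1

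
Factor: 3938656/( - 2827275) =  - 2^5*3^( - 1 )*5^( - 2)*11^( - 1 )* 23^( - 1)*149^( - 1) * 123083^1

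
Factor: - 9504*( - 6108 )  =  2^7*3^4 *11^1 * 509^1=58050432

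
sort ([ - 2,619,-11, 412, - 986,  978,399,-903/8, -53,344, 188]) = [  -  986,-903/8, - 53, -11,-2,188,344,  399, 412,619,978] 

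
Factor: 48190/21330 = 3^(-3)*61^1 = 61/27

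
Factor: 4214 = 2^1*7^2*43^1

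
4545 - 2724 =1821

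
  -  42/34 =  -21/17  =  - 1.24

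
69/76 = 69/76 = 0.91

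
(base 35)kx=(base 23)18k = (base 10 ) 733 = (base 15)33d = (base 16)2dd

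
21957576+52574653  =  74532229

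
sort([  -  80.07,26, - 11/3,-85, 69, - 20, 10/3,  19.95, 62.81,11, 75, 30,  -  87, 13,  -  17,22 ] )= [ - 87, - 85,-80.07,- 20, - 17,-11/3,  10/3,11,  13, 19.95, 22, 26, 30, 62.81, 69, 75]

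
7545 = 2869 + 4676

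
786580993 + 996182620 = 1782763613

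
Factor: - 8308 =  - 2^2*31^1*67^1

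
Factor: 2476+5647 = 8123^1  =  8123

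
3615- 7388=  - 3773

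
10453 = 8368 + 2085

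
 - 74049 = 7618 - 81667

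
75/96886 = 75/96886 = 0.00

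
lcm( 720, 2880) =2880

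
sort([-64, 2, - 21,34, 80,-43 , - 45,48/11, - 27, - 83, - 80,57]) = [  -  83, - 80, - 64, - 45, - 43 , - 27,-21, 2, 48/11,34, 57,80]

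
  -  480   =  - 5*96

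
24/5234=12/2617=0.00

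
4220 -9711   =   -5491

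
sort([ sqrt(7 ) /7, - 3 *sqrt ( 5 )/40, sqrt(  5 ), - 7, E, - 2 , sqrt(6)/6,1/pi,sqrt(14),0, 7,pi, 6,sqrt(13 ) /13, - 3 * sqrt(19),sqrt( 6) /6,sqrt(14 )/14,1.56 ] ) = [-3  *  sqrt(19 ), - 7,-2, - 3*sqrt( 5)/40,0,sqrt ( 14 )/14 , sqrt ( 13)/13,1/pi,sqrt( 7) /7,sqrt( 6)/6,sqrt ( 6)/6,1.56,sqrt(5),E,pi, sqrt( 14 ),6, 7]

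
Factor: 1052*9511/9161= 10005572/9161= 2^2*263^1*9161^(  -  1)*9511^1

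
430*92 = 39560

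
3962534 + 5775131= 9737665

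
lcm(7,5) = 35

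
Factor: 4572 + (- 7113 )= - 3^1* 7^1 *11^2 = - 2541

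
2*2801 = 5602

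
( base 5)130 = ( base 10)40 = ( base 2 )101000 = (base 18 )24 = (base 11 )37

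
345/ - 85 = - 69/17 = -  4.06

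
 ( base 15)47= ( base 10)67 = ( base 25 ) 2H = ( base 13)52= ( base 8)103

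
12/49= 12/49 = 0.24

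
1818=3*606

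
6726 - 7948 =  - 1222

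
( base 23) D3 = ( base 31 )9N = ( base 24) ce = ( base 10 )302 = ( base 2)100101110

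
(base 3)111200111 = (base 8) 23370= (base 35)851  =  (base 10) 9976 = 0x26F8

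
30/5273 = 30/5273  =  0.01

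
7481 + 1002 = 8483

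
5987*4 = 23948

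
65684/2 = 32842=32842.00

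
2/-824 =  - 1 + 411/412 = - 0.00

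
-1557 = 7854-9411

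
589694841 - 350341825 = 239353016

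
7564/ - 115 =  - 66 + 26/115 =- 65.77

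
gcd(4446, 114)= 114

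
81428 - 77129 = 4299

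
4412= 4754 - 342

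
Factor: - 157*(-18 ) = 2^1*3^2*157^1 =2826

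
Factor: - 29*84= -2^2*3^1*7^1*29^1 = -2436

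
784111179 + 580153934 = 1364265113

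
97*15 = 1455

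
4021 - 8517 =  - 4496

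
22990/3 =22990/3 = 7663.33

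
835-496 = 339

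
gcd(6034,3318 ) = 14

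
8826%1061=338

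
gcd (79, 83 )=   1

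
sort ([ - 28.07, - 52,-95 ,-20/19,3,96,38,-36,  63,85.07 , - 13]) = [ - 95 , - 52, -36, - 28.07, - 13, - 20/19, 3,38, 63,85.07,96]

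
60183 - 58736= 1447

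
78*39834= 3107052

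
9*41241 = 371169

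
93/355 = 93/355 = 0.26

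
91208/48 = 1900 + 1/6 = 1900.17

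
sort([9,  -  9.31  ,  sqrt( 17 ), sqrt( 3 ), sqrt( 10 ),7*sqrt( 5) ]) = [ - 9.31,sqrt( 3),sqrt( 10 ),  sqrt( 17),9, 7*sqrt( 5 ) ] 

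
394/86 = 4 + 25/43 = 4.58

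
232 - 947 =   -  715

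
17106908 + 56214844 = 73321752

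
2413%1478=935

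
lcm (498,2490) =2490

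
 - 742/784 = - 1+3/56 = -0.95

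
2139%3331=2139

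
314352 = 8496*37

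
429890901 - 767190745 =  - 337299844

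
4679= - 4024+8703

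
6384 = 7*912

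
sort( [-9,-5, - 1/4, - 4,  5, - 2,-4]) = [ - 9, -5, - 4,  -  4 , - 2,- 1/4, 5 ] 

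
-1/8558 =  - 1 + 8557/8558  =  - 0.00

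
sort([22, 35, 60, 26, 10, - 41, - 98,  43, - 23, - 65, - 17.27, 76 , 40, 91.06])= [  -  98,  -  65, - 41 ,  -  23, - 17.27,10, 22, 26, 35, 40, 43, 60, 76, 91.06]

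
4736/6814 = 2368/3407 = 0.70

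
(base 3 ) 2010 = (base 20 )2h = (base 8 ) 71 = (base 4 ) 321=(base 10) 57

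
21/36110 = 21/36110 = 0.00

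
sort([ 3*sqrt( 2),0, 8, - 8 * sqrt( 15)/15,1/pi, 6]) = [-8*sqrt( 15)/15, 0 , 1/pi, 3*sqrt( 2), 6, 8]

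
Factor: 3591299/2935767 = 3^( - 1) * 101^( - 1 ) *9689^(-1) * 3591299^1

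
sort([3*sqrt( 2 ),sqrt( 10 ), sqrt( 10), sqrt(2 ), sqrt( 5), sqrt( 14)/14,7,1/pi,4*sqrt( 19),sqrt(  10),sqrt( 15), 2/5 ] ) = [ sqrt( 14)/14 , 1/pi,  2/5,sqrt( 2 ),sqrt( 5),sqrt(10 ),sqrt ( 10),sqrt( 10),sqrt( 15), 3 * sqrt (2 ), 7 , 4*sqrt( 19 ) ] 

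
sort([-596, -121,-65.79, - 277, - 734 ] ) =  [ - 734, -596, - 277, - 121,-65.79 ] 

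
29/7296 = 29/7296 = 0.00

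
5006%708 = 50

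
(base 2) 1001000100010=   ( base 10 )4642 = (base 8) 11042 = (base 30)54m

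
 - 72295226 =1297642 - 73592868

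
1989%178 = 31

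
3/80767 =3/80767 = 0.00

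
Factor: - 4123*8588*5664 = - 2^7*3^1*7^1*19^2 * 31^1*59^1*113^1 = - 200552747136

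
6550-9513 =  - 2963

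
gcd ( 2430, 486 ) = 486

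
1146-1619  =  -473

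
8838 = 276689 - 267851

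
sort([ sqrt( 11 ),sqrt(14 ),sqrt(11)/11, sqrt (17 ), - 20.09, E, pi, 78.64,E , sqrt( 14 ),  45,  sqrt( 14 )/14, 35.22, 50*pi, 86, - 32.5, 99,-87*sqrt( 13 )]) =[ - 87*sqrt(13),-32.5,- 20.09, sqrt(14 )/14, sqrt(  11) /11,E,E, pi, sqrt(11), sqrt(14), sqrt(14), sqrt(17 ), 35.22,  45, 78.64,86,99,50*pi]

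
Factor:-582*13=- 7566 = -2^1*3^1*13^1 * 97^1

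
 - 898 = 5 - 903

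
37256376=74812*498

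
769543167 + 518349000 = 1287892167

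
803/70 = 803/70 = 11.47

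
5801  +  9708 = 15509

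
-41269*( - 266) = 10977554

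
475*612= 290700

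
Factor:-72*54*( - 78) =2^5* 3^6*13^1 = 303264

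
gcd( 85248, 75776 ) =9472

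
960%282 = 114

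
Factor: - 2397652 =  - 2^2*599413^1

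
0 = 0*761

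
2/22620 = 1/11310 = 0.00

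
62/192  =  31/96 =0.32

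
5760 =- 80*(-72 )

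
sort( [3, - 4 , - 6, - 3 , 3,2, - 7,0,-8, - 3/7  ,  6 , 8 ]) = [ -8,  -  7, -6, - 4, - 3, - 3/7,  0,2,3 , 3,6, 8 ] 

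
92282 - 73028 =19254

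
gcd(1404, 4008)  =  12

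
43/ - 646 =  - 43/646 =- 0.07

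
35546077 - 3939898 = 31606179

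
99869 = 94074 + 5795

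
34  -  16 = 18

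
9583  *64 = 613312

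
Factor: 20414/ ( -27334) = -59^1 * 79^(-1 ) = - 59/79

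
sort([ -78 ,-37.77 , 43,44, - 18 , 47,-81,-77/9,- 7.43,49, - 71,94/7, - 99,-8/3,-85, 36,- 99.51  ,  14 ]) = [-99.51,-99,- 85, - 81,-78,-71, - 37.77,-18, - 77/9, - 7.43,-8/3,94/7, 14, 36, 43,44 , 47,49 ]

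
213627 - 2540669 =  - 2327042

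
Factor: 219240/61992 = 145/41 = 5^1*29^1*41^( - 1 ) 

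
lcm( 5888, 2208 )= 17664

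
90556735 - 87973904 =2582831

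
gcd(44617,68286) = 1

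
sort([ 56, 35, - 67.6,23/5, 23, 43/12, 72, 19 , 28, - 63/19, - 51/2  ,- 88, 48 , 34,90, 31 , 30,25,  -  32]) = [ - 88 , - 67.6,-32, - 51/2,-63/19,43/12,23/5 , 19,23, 25, 28 , 30, 31, 34, 35,48,56,  72 , 90] 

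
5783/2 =2891 +1/2  =  2891.50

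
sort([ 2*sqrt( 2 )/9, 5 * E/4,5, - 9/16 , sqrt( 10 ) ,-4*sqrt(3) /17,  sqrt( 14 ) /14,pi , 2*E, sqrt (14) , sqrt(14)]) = [ - 9/16,-4*sqrt(3 )/17,sqrt ( 14) /14, 2 * sqrt (2 ) /9,  pi,sqrt(10 ), 5*E/4,sqrt ( 14 ), sqrt( 14 ) , 5,2*  E] 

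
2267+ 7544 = 9811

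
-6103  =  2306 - 8409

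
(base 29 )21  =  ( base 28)23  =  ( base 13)47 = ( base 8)73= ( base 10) 59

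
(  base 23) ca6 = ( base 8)14670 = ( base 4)1212320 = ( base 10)6584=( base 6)50252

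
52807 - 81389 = -28582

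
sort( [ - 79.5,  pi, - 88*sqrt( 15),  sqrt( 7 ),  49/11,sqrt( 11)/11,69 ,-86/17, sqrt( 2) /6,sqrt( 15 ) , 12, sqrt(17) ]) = [ - 88*sqrt(15), - 79.5, - 86/17,sqrt(2) /6,sqrt( 11 )/11 , sqrt(7),  pi, sqrt(15 ), sqrt ( 17),49/11,12, 69] 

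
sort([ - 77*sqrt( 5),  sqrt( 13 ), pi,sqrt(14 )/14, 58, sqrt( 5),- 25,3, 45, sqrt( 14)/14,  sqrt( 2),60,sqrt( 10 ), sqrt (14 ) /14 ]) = [ - 77*sqrt( 5) , - 25,sqrt( 14) /14,sqrt( 14 ) /14,sqrt( 14)/14, sqrt( 2 ),sqrt( 5), 3, pi,  sqrt( 10 ), sqrt(13), 45, 58 , 60 ]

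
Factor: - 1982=- 2^1*991^1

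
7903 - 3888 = 4015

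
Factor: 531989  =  531989^1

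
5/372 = 5/372 = 0.01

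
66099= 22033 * 3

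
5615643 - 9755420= - 4139777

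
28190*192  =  5412480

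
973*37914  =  36890322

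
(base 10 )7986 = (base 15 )2576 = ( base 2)1111100110010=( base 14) 2ca6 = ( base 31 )89j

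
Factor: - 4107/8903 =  - 3^1*29^( - 1)*37^2*307^( - 1 )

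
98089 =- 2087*( - 47 )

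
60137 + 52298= 112435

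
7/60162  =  7/60162 = 0.00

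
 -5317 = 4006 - 9323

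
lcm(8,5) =40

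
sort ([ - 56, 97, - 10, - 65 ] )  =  [ - 65, - 56,-10,97]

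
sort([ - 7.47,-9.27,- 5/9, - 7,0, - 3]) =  [-9.27,  -  7.47,  -  7, - 3, - 5/9, 0]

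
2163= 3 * 721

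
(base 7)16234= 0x11e6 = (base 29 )5d0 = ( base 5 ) 121312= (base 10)4582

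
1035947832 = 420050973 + 615896859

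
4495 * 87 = 391065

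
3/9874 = 3/9874 = 0.00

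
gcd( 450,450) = 450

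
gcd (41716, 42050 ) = 2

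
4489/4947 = 4489/4947 = 0.91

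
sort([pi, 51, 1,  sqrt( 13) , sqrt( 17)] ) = [1, pi,sqrt( 13), sqrt( 17), 51]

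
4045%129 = 46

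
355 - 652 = -297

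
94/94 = 1 = 1.00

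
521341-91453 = 429888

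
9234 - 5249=3985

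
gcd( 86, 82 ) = 2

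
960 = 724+236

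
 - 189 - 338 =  - 527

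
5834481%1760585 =552726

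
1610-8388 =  - 6778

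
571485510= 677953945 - 106468435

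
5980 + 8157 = 14137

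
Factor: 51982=2^1 * 7^1*47^1*79^1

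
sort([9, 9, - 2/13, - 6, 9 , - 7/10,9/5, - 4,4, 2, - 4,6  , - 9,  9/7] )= [ - 9, - 6, - 4, - 4, - 7/10 , - 2/13,9/7,9/5, 2,4, 6,9,9,9]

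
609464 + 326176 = 935640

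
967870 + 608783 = 1576653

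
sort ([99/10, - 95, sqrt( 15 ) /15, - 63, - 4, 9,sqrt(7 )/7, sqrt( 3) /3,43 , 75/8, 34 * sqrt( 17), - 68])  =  [ - 95, - 68, - 63, - 4, sqrt (15) /15,sqrt( 7) /7, sqrt( 3 )/3, 9, 75/8, 99/10, 43,34*sqrt( 17) ]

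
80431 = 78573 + 1858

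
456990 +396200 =853190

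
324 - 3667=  - 3343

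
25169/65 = 387 + 14/65= 387.22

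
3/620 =3/620 = 0.00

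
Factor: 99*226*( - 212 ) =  - 2^3*3^2*11^1*53^1 * 113^1= -  4743288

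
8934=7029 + 1905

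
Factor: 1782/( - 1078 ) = - 81/49= -3^4*7^(-2) 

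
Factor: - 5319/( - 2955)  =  9/5 = 3^2*5^( - 1)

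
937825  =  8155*115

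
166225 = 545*305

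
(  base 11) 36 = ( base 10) 39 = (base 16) 27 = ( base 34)15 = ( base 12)33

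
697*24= 16728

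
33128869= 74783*443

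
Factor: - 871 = -13^1 *67^1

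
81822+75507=157329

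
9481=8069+1412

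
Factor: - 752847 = - 3^1*250949^1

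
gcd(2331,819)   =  63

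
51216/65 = 787 + 61/65 = 787.94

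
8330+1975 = 10305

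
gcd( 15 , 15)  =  15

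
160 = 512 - 352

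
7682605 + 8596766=16279371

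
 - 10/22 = - 1 + 6/11 = - 0.45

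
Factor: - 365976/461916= - 782/987  =  - 2^1*3^(-1 )*7^( -1 )*17^1*23^1* 47^ ( - 1)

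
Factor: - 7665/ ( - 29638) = 15/58 = 2^( - 1 )*3^1*5^1*29^ ( - 1) 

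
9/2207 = 9/2207= 0.00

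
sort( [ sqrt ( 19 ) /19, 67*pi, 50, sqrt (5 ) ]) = [ sqrt( 19 ) /19, sqrt( 5 ), 50 , 67*pi] 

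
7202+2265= 9467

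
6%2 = 0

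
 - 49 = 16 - 65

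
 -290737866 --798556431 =507818565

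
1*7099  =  7099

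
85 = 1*85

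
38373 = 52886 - 14513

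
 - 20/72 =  - 1+ 13/18 = - 0.28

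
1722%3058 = 1722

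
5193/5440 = 5193/5440  =  0.95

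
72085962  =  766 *94107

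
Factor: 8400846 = 2^1*3^1*1400141^1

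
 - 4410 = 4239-8649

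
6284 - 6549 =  - 265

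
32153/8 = 4019 + 1/8 = 4019.12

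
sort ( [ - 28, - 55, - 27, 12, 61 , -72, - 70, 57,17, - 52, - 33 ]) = [ - 72, - 70, - 55,  -  52,  -  33,-28,- 27, 12, 17,  57,  61] 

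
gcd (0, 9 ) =9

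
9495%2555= 1830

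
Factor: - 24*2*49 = -2^4*3^1*7^2 = - 2352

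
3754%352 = 234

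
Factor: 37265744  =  2^4*571^1*4079^1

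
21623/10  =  21623/10= 2162.30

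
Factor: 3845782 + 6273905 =10119687= 3^1*3373229^1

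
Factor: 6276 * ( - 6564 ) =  - 2^4*3^2*523^1*547^1=-41195664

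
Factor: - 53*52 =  - 2^2* 13^1 * 53^1 = - 2756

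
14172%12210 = 1962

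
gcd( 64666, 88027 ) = 1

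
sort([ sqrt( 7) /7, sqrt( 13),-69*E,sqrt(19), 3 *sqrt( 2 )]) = [ - 69*E,sqrt( 7 ) /7,sqrt(13),3*sqrt( 2 ),sqrt(19) ] 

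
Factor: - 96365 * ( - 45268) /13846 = 2181125410/6923 =2^1 *5^1*7^( - 1 )*23^(-1)*43^ ( -1 ) * 11317^1*19273^1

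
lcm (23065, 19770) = 138390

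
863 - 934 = -71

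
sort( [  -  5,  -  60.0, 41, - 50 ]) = [-60.0, - 50,-5 , 41 ]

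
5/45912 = 5/45912 = 0.00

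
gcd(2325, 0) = 2325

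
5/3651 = 5/3651 = 0.00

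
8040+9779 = 17819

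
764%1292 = 764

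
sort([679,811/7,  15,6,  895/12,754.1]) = [6,15, 895/12  ,  811/7, 679, 754.1] 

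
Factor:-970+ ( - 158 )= - 2^3*3^1  *  47^1 = - 1128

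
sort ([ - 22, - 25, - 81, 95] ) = [ - 81, - 25,-22,  95] 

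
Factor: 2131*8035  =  17122585= 5^1*1607^1 * 2131^1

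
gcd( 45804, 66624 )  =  4164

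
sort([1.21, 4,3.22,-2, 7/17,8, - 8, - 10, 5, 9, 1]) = [-10,-8,-2, 7/17,1,1.21, 3.22, 4, 5 , 8, 9 ]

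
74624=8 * 9328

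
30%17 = 13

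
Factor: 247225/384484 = 2^(  -  2) * 5^2*11^1*19^( - 1 )* 29^1*31^1 * 5059^ ( - 1 ) 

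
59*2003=118177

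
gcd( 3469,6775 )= 1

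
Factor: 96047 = 7^1*13721^1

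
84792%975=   942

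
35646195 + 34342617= 69988812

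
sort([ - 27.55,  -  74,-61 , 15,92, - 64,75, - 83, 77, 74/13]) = [ - 83, - 74,-64, - 61,  -  27.55,74/13, 15,75,77,92] 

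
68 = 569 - 501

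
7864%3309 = 1246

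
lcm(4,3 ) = 12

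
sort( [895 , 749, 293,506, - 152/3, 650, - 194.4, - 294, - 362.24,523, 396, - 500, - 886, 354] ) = [ -886, - 500,- 362.24, - 294 , - 194.4,  -  152/3, 293 , 354, 396, 506 , 523,650,749, 895] 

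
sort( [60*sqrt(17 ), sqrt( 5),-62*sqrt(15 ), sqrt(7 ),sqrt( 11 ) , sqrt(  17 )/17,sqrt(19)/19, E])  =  [-62*sqrt( 15), sqrt(19)/19,sqrt(17 )/17,sqrt(5), sqrt (7), E , sqrt( 11 ), 60*sqrt(17 ) ] 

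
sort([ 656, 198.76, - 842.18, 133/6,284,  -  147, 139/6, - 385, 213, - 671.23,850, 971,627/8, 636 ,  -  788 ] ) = [ - 842.18, - 788, - 671.23,  -  385, - 147,133/6, 139/6,627/8,198.76 , 213, 284, 636,  656, 850,971]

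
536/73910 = 268/36955 = 0.01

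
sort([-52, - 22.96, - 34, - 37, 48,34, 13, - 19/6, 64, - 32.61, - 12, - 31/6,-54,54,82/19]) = [ - 54,-52, - 37, - 34, - 32.61,- 22.96, - 12, - 31/6 , - 19/6,82/19,13, 34,48, 54,64]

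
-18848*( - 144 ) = 2714112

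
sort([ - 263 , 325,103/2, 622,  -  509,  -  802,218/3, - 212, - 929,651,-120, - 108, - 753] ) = [ - 929, - 802,- 753, - 509, - 263, - 212,  -  120, - 108,103/2,218/3, 325, 622,651]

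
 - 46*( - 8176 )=376096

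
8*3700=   29600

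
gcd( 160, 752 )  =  16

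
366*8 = 2928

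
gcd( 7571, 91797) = 1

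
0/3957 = 0 = 0.00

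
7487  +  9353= 16840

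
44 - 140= - 96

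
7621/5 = 1524 + 1/5 = 1524.20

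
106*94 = 9964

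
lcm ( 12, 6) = 12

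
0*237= 0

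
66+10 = 76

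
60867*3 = 182601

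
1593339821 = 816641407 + 776698414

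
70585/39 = 70585/39 = 1809.87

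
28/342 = 14/171 = 0.08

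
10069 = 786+9283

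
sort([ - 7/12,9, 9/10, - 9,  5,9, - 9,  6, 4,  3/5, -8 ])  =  [ - 9, - 9, - 8, - 7/12,3/5,  9/10,  4,5,6,  9,  9] 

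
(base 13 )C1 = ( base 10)157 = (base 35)4h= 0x9d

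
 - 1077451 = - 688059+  - 389392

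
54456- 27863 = 26593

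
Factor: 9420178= 2^1*653^1 * 7213^1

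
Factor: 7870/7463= 2^1*5^1 * 17^( - 1)*439^( - 1)* 787^1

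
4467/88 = 4467/88 = 50.76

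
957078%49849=9947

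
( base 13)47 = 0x3b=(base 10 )59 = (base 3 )2012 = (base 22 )2f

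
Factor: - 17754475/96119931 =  - 3^( - 1 )  *  5^2*31^2 *739^1 * 32039977^( - 1 )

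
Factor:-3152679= - 3^1*23^1*45691^1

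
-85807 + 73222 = -12585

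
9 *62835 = 565515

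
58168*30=1745040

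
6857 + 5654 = 12511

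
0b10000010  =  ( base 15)8a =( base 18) 74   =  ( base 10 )130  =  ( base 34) 3S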